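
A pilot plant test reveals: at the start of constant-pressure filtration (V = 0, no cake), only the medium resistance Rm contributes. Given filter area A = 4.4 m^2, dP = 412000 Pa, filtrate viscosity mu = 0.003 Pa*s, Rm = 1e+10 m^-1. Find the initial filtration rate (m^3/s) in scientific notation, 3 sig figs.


rate = A * dP / (mu * Rm)
rate = 4.4 * 412000 / (0.003 * 1e+10)
rate = 1812800.0 / 3.000e+07
rate = 6.04e-02 m^3/s


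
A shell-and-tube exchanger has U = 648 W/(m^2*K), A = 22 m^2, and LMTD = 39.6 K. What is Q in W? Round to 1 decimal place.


Q = U * A * LMTD
Q = 648 * 22 * 39.6
Q = 564537.6 W


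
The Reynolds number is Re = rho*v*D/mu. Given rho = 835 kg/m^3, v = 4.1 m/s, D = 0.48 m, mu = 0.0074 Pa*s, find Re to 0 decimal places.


Re = rho * v * D / mu
Re = 835 * 4.1 * 0.48 / 0.0074
Re = 1643.28 / 0.0074
Re = 222065


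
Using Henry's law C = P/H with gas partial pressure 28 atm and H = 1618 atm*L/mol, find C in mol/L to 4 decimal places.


C = P / H
C = 28 / 1618
C = 0.0173 mol/L


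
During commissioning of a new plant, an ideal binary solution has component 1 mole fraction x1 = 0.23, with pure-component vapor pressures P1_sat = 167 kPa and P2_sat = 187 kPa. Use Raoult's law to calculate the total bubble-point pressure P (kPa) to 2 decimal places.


P = x1*P1_sat + x2*P2_sat
x2 = 1 - x1 = 1 - 0.23 = 0.77
P = 0.23*167 + 0.77*187
P = 38.41 + 143.99
P = 182.40 kPa


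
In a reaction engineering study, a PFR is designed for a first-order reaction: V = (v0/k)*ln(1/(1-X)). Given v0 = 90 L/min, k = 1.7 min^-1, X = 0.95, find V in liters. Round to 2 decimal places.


V = (v0/k) * ln(1/(1-X))
V = (90/1.7) * ln(1/(1-0.95))
V = 52.941176 * ln(20.0)
V = 52.941176 * 2.995732
V = 158.60 L


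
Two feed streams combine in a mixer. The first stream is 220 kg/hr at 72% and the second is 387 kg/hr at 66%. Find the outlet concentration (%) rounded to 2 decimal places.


Mass balance on solute: F1*x1 + F2*x2 = F3*x3
F3 = F1 + F2 = 220 + 387 = 607 kg/hr
x3 = (F1*x1 + F2*x2)/F3
x3 = (220*0.72 + 387*0.66) / 607
x3 = 68.17%


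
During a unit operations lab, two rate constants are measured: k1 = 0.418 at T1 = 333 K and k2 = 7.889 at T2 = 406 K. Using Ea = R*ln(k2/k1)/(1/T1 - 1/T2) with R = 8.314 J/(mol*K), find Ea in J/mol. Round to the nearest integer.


Ea = R * ln(k2/k1) / (1/T1 - 1/T2)
ln(k2/k1) = ln(7.889/0.418) = 2.9377432
1/T1 - 1/T2 = 1/333 - 1/406 = 0.000539948816
Ea = 8.314 * 2.9377432 / 0.000539948816
Ea = 45235 J/mol


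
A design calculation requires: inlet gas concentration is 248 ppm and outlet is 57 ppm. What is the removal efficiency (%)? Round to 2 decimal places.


Efficiency = (G_in - G_out) / G_in * 100%
Efficiency = (248 - 57) / 248 * 100
Efficiency = 191 / 248 * 100
Efficiency = 77.02%


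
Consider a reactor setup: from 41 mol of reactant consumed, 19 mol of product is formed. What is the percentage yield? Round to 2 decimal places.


Yield = (moles product / moles consumed) * 100%
Yield = (19 / 41) * 100
Yield = 0.4634 * 100
Yield = 46.34%


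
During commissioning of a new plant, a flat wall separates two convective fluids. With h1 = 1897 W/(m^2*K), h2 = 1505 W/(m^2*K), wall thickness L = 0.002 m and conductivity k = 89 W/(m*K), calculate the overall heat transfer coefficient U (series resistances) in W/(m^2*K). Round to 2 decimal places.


1/U = 1/h1 + L/k + 1/h2
1/U = 1/1897 + 0.002/89 + 1/1505
1/U = 0.0005271481 + 2.24719e-05 + 0.0006644518
1/U = 0.0012140718
U = 823.67 W/(m^2*K)


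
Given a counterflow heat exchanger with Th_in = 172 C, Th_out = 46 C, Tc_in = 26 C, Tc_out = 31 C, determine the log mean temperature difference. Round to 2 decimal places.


dT1 = Th_in - Tc_out = 172 - 31 = 141
dT2 = Th_out - Tc_in = 46 - 26 = 20
LMTD = (dT1 - dT2) / ln(dT1/dT2)
LMTD = (141 - 20) / ln(141/20)
LMTD = 61.96 K


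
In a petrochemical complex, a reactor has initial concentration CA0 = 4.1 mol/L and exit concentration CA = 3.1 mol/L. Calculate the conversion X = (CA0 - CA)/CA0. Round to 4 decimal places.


X = (CA0 - CA) / CA0
X = (4.1 - 3.1) / 4.1
X = 1.0 / 4.1
X = 0.2439


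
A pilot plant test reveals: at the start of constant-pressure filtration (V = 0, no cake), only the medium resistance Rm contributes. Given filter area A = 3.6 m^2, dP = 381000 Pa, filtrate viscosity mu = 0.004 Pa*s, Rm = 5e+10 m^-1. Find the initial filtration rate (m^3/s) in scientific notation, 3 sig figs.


rate = A * dP / (mu * Rm)
rate = 3.6 * 381000 / (0.004 * 5e+10)
rate = 1371600.0 / 2.000e+08
rate = 6.86e-03 m^3/s


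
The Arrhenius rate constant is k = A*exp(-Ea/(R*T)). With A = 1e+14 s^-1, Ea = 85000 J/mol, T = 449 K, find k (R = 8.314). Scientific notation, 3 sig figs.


k = A * exp(-Ea/(R*T))
k = 1e+14 * exp(-85000 / (8.314 * 449))
k = 1e+14 * exp(-22.769976)
k = 1.29e+04


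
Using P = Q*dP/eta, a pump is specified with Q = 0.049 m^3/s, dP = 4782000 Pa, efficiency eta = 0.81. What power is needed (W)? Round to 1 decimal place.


P = Q * dP / eta
P = 0.049 * 4782000 / 0.81
P = 234318.0 / 0.81
P = 289281.5 W


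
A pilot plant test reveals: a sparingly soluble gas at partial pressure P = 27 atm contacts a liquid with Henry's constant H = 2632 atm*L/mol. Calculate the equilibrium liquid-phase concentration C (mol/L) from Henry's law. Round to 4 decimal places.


C = P / H
C = 27 / 2632
C = 0.0103 mol/L


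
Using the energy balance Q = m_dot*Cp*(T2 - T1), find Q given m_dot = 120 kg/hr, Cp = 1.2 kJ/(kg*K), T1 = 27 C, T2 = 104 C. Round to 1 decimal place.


Q = m_dot * Cp * (T2 - T1)
Q = 120 * 1.2 * (104 - 27)
Q = 120 * 1.2 * 77
Q = 11088.0 kJ/hr


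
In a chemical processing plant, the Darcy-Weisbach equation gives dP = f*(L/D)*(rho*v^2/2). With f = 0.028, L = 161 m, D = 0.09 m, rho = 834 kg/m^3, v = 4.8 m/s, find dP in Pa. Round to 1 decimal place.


dP = f * (L/D) * (rho*v^2/2)
dP = 0.028 * (161/0.09) * (834*4.8^2/2)
L/D = 1788.88888889
rho*v^2/2 = 834*23.04/2 = 9607.68
dP = 0.028 * 1788.88888889 * 9607.68
dP = 481238.0 Pa


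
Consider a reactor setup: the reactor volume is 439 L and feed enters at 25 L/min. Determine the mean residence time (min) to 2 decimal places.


tau = V / v0
tau = 439 / 25
tau = 17.56 min


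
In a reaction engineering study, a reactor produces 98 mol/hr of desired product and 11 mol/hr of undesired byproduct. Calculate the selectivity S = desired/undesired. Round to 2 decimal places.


S = desired product rate / undesired product rate
S = 98 / 11
S = 8.91


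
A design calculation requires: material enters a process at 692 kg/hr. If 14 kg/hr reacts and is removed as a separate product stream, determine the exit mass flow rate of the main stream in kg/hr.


Steady-state mass balance on the main outlet: F_out = F_in - F_removed
F_out = 692 - 14
F_out = 678 kg/hr


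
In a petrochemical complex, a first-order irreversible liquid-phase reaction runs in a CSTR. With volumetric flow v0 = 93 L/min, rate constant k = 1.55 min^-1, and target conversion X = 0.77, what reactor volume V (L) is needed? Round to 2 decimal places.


V = v0 * X / (k * (1 - X))
V = 93 * 0.77 / (1.55 * (1 - 0.77))
V = 71.61 / (1.55 * 0.23)
V = 71.61 / 0.3565
V = 200.87 L


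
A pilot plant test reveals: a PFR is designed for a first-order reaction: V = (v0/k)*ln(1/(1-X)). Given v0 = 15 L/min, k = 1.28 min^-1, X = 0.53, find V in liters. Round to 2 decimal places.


V = (v0/k) * ln(1/(1-X))
V = (15/1.28) * ln(1/(1-0.53))
V = 11.71875 * ln(2.12766)
V = 11.71875 * 0.755023
V = 8.85 L


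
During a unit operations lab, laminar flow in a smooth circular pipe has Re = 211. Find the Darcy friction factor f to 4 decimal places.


f = 64 / Re
f = 64 / 211
f = 0.3033


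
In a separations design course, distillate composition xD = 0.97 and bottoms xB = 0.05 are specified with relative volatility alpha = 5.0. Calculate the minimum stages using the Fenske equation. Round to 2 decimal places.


N_min = ln((xD*(1-xB))/(xB*(1-xD))) / ln(alpha)
Numerator inside ln: 0.9215 / 0.0015 = 614.333333
ln(614.333333) = 6.420538
ln(alpha) = ln(5.0) = 1.609438
N_min = 6.420538 / 1.609438 = 3.99


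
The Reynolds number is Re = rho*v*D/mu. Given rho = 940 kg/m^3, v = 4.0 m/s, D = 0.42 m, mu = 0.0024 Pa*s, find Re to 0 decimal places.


Re = rho * v * D / mu
Re = 940 * 4.0 * 0.42 / 0.0024
Re = 1579.2 / 0.0024
Re = 658000


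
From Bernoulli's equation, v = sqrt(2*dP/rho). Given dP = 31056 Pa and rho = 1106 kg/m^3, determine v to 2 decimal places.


v = sqrt(2*dP/rho)
v = sqrt(2*31056/1106)
v = sqrt(56.159132)
v = 7.49 m/s


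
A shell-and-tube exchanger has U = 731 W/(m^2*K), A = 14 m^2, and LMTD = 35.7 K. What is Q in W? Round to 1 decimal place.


Q = U * A * LMTD
Q = 731 * 14 * 35.7
Q = 365353.8 W


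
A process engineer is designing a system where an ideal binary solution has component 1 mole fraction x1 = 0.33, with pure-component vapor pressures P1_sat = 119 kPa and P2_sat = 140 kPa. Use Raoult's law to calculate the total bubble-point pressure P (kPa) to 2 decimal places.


P = x1*P1_sat + x2*P2_sat
x2 = 1 - x1 = 1 - 0.33 = 0.67
P = 0.33*119 + 0.67*140
P = 39.27 + 93.8
P = 133.07 kPa


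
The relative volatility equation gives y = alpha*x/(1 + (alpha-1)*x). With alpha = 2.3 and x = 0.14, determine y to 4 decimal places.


y = alpha*x / (1 + (alpha-1)*x)
y = 2.3*0.14 / (1 + (2.3-1)*0.14)
y = 0.322 / (1 + 0.182)
y = 0.322 / 1.182
y = 0.2724


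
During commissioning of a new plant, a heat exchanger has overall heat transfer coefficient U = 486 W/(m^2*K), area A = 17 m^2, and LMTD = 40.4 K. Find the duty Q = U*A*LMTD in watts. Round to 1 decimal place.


Q = U * A * LMTD
Q = 486 * 17 * 40.4
Q = 333784.8 W


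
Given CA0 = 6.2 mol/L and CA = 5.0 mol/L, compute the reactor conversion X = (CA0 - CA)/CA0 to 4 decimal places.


X = (CA0 - CA) / CA0
X = (6.2 - 5.0) / 6.2
X = 1.2 / 6.2
X = 0.1935


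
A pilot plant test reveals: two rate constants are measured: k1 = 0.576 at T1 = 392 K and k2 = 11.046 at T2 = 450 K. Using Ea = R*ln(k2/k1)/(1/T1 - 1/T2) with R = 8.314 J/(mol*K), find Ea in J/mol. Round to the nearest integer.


Ea = R * ln(k2/k1) / (1/T1 - 1/T2)
ln(k2/k1) = ln(11.046/0.576) = 2.953716
1/T1 - 1/T2 = 1/392 - 1/450 = 0.000328798186
Ea = 8.314 * 2.953716 / 0.000328798186
Ea = 74688 J/mol


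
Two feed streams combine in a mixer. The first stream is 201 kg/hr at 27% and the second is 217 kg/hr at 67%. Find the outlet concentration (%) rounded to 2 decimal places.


Mass balance on solute: F1*x1 + F2*x2 = F3*x3
F3 = F1 + F2 = 201 + 217 = 418 kg/hr
x3 = (F1*x1 + F2*x2)/F3
x3 = (201*0.27 + 217*0.67) / 418
x3 = 47.77%


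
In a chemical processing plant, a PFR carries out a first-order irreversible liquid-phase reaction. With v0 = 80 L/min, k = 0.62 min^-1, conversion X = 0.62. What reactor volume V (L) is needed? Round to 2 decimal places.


V = (v0/k) * ln(1/(1-X))
V = (80/0.62) * ln(1/(1-0.62))
V = 129.032258 * ln(2.631579)
V = 129.032258 * 0.967584
V = 124.85 L


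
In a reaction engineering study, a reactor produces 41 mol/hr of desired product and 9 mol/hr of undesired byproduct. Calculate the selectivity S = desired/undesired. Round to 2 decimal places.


S = desired product rate / undesired product rate
S = 41 / 9
S = 4.56


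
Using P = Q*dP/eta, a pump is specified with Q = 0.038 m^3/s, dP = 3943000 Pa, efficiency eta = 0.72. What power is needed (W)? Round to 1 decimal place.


P = Q * dP / eta
P = 0.038 * 3943000 / 0.72
P = 149834.0 / 0.72
P = 208102.8 W


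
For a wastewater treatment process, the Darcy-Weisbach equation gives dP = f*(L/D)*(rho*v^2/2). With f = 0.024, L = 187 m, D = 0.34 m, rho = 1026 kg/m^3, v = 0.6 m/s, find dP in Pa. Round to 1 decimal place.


dP = f * (L/D) * (rho*v^2/2)
dP = 0.024 * (187/0.34) * (1026*0.6^2/2)
L/D = 550.0
rho*v^2/2 = 1026*0.36/2 = 184.68
dP = 0.024 * 550.0 * 184.68
dP = 2437.8 Pa


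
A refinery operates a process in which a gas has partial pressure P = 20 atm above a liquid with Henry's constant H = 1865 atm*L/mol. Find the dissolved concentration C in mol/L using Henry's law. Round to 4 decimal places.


C = P / H
C = 20 / 1865
C = 0.0107 mol/L


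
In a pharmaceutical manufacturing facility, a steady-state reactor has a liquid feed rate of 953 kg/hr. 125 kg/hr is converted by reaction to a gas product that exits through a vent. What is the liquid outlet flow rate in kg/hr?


Steady-state mass balance on the main outlet: F_out = F_in - F_removed
F_out = 953 - 125
F_out = 828 kg/hr


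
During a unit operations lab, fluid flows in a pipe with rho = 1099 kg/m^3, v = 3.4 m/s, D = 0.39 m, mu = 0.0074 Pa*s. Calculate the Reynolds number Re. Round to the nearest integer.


Re = rho * v * D / mu
Re = 1099 * 3.4 * 0.39 / 0.0074
Re = 1457.274 / 0.0074
Re = 196929


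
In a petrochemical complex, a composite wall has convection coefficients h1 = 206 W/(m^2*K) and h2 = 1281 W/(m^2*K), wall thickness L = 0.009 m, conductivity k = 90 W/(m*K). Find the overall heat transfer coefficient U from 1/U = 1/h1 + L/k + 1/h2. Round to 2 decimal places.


1/U = 1/h1 + L/k + 1/h2
1/U = 1/206 + 0.009/90 + 1/1281
1/U = 0.0048543689 + 0.0001 + 0.0007806401
1/U = 0.005735009
U = 174.37 W/(m^2*K)


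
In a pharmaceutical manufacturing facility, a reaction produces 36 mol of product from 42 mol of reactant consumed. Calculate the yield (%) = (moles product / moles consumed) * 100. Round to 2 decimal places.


Yield = (moles product / moles consumed) * 100%
Yield = (36 / 42) * 100
Yield = 0.8571 * 100
Yield = 85.71%


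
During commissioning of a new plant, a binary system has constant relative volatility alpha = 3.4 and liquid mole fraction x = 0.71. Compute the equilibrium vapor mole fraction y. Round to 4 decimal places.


y = alpha*x / (1 + (alpha-1)*x)
y = 3.4*0.71 / (1 + (3.4-1)*0.71)
y = 2.414 / (1 + 1.704)
y = 2.414 / 2.704
y = 0.8928


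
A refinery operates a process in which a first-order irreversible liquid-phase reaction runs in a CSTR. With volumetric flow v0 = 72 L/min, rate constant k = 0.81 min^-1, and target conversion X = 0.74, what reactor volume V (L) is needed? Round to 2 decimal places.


V = v0 * X / (k * (1 - X))
V = 72 * 0.74 / (0.81 * (1 - 0.74))
V = 53.28 / (0.81 * 0.26)
V = 53.28 / 0.2106
V = 252.99 L


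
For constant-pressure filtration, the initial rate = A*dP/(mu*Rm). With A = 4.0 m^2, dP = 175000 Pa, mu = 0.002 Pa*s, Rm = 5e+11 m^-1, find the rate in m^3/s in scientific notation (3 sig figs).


rate = A * dP / (mu * Rm)
rate = 4.0 * 175000 / (0.002 * 5e+11)
rate = 700000.0 / 1.000e+09
rate = 7.00e-04 m^3/s


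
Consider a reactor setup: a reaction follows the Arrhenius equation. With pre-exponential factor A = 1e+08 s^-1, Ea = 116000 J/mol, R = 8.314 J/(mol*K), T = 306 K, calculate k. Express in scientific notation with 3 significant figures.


k = A * exp(-Ea/(R*T))
k = 1e+08 * exp(-116000 / (8.314 * 306))
k = 1e+08 * exp(-45.595979)
k = 1.58e-12


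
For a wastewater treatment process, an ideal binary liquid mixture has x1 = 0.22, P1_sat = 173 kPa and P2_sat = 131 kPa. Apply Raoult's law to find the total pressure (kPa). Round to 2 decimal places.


P = x1*P1_sat + x2*P2_sat
x2 = 1 - x1 = 1 - 0.22 = 0.78
P = 0.22*173 + 0.78*131
P = 38.06 + 102.18
P = 140.24 kPa


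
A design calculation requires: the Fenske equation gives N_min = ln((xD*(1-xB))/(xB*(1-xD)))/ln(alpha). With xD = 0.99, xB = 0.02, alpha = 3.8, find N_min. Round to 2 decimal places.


N_min = ln((xD*(1-xB))/(xB*(1-xD))) / ln(alpha)
Numerator inside ln: 0.9702 / 0.0002 = 4851.0
ln(4851.0) = 8.48694
ln(alpha) = ln(3.8) = 1.335001
N_min = 8.48694 / 1.335001 = 6.36


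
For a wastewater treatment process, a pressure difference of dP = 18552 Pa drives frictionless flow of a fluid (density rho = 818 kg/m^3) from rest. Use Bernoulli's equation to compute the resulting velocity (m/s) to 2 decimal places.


v = sqrt(2*dP/rho)
v = sqrt(2*18552/818)
v = sqrt(45.359413)
v = 6.73 m/s


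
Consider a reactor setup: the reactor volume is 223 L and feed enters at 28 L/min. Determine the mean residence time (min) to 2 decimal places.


tau = V / v0
tau = 223 / 28
tau = 7.96 min


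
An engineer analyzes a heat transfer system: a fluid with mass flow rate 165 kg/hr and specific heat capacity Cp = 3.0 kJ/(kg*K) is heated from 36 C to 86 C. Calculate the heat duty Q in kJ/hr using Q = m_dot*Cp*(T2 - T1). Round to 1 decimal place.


Q = m_dot * Cp * (T2 - T1)
Q = 165 * 3.0 * (86 - 36)
Q = 165 * 3.0 * 50
Q = 24750.0 kJ/hr


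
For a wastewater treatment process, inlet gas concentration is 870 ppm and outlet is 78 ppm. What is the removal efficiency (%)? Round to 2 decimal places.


Efficiency = (G_in - G_out) / G_in * 100%
Efficiency = (870 - 78) / 870 * 100
Efficiency = 792 / 870 * 100
Efficiency = 91.03%


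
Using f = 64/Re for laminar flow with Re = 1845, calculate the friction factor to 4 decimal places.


f = 64 / Re
f = 64 / 1845
f = 0.0347


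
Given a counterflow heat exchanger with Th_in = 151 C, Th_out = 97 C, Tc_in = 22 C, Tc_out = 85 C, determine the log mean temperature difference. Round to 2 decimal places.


dT1 = Th_in - Tc_out = 151 - 85 = 66
dT2 = Th_out - Tc_in = 97 - 22 = 75
LMTD = (dT1 - dT2) / ln(dT1/dT2)
LMTD = (66 - 75) / ln(66/75)
LMTD = 70.40 K


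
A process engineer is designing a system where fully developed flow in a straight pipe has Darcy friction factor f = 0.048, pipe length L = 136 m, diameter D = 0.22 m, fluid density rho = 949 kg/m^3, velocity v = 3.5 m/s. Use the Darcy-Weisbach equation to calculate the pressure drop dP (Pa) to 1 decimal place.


dP = f * (L/D) * (rho*v^2/2)
dP = 0.048 * (136/0.22) * (949*3.5^2/2)
L/D = 618.18181818
rho*v^2/2 = 949*12.25/2 = 5812.625
dP = 0.048 * 618.18181818 * 5812.625
dP = 172476.4 Pa


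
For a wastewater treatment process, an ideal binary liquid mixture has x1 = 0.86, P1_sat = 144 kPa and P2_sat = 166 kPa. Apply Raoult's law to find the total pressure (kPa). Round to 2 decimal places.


P = x1*P1_sat + x2*P2_sat
x2 = 1 - x1 = 1 - 0.86 = 0.14
P = 0.86*144 + 0.14*166
P = 123.84 + 23.24
P = 147.08 kPa


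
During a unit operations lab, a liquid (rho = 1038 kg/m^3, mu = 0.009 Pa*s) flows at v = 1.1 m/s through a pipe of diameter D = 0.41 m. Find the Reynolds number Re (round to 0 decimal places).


Re = rho * v * D / mu
Re = 1038 * 1.1 * 0.41 / 0.009
Re = 468.138 / 0.009
Re = 52015


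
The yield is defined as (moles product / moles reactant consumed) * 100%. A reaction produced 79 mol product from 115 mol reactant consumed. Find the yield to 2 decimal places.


Yield = (moles product / moles consumed) * 100%
Yield = (79 / 115) * 100
Yield = 0.687 * 100
Yield = 68.70%


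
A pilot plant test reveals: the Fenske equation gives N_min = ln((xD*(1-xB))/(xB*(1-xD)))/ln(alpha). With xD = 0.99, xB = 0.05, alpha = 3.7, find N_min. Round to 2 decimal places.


N_min = ln((xD*(1-xB))/(xB*(1-xD))) / ln(alpha)
Numerator inside ln: 0.9405 / 0.0005 = 1881.0
ln(1881.0) = 7.539559
ln(alpha) = ln(3.7) = 1.308333
N_min = 7.539559 / 1.308333 = 5.76


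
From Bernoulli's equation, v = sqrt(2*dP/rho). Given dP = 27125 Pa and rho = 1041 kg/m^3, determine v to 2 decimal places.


v = sqrt(2*dP/rho)
v = sqrt(2*27125/1041)
v = sqrt(52.113353)
v = 7.22 m/s


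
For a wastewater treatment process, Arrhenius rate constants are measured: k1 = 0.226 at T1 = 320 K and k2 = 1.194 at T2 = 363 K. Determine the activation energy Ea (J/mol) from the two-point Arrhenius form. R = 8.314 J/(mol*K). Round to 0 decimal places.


Ea = R * ln(k2/k1) / (1/T1 - 1/T2)
ln(k2/k1) = ln(1.194/0.226) = 1.6645293
1/T1 - 1/T2 = 1/320 - 1/363 = 0.000370179063
Ea = 8.314 * 1.6645293 / 0.000370179063
Ea = 37384 J/mol


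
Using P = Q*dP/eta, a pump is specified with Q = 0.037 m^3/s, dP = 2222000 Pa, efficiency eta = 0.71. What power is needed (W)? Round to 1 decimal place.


P = Q * dP / eta
P = 0.037 * 2222000 / 0.71
P = 82214.0 / 0.71
P = 115794.4 W


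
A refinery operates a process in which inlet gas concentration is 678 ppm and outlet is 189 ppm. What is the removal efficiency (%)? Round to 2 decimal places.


Efficiency = (G_in - G_out) / G_in * 100%
Efficiency = (678 - 189) / 678 * 100
Efficiency = 489 / 678 * 100
Efficiency = 72.12%


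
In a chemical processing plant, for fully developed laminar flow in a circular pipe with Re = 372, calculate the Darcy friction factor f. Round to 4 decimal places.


f = 64 / Re
f = 64 / 372
f = 0.1720


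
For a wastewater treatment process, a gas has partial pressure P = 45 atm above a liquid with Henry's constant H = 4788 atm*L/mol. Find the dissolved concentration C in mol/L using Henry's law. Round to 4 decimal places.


C = P / H
C = 45 / 4788
C = 0.0094 mol/L


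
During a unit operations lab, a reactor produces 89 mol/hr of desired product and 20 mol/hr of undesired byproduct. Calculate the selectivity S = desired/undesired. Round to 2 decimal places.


S = desired product rate / undesired product rate
S = 89 / 20
S = 4.45


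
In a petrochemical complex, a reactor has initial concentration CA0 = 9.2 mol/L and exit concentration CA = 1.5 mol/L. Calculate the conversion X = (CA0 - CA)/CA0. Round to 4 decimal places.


X = (CA0 - CA) / CA0
X = (9.2 - 1.5) / 9.2
X = 7.7 / 9.2
X = 0.8370


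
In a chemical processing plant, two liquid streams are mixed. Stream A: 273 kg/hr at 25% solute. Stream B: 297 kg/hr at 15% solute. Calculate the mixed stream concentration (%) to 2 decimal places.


Mass balance on solute: F1*x1 + F2*x2 = F3*x3
F3 = F1 + F2 = 273 + 297 = 570 kg/hr
x3 = (F1*x1 + F2*x2)/F3
x3 = (273*0.25 + 297*0.15) / 570
x3 = 19.79%


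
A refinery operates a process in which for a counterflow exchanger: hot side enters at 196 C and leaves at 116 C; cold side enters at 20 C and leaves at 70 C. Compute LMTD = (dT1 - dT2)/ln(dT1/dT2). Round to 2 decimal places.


dT1 = Th_in - Tc_out = 196 - 70 = 126
dT2 = Th_out - Tc_in = 116 - 20 = 96
LMTD = (dT1 - dT2) / ln(dT1/dT2)
LMTD = (126 - 96) / ln(126/96)
LMTD = 110.32 K


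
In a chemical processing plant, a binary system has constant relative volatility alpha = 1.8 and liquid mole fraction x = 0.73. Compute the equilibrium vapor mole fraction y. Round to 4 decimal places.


y = alpha*x / (1 + (alpha-1)*x)
y = 1.8*0.73 / (1 + (1.8-1)*0.73)
y = 1.314 / (1 + 0.584)
y = 1.314 / 1.584
y = 0.8295


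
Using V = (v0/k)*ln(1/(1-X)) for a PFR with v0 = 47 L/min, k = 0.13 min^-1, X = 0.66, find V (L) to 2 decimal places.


V = (v0/k) * ln(1/(1-X))
V = (47/0.13) * ln(1/(1-0.66))
V = 361.538462 * ln(2.941176)
V = 361.538462 * 1.07881
V = 390.03 L


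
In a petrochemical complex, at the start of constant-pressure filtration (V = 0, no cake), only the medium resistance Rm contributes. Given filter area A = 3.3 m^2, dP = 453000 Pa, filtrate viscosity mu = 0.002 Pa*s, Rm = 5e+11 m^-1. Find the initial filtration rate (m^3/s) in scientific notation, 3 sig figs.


rate = A * dP / (mu * Rm)
rate = 3.3 * 453000 / (0.002 * 5e+11)
rate = 1494900.0 / 1.000e+09
rate = 1.49e-03 m^3/s


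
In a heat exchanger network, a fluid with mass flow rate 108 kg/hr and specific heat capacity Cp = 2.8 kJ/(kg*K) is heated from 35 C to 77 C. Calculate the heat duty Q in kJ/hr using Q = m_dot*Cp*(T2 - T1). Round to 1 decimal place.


Q = m_dot * Cp * (T2 - T1)
Q = 108 * 2.8 * (77 - 35)
Q = 108 * 2.8 * 42
Q = 12700.8 kJ/hr


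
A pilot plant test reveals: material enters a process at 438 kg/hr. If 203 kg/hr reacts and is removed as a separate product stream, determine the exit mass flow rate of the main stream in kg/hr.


Steady-state mass balance on the main outlet: F_out = F_in - F_removed
F_out = 438 - 203
F_out = 235 kg/hr


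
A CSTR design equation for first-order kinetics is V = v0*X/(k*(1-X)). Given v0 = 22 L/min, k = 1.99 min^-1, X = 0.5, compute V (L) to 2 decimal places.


V = v0 * X / (k * (1 - X))
V = 22 * 0.5 / (1.99 * (1 - 0.5))
V = 11.0 / (1.99 * 0.5)
V = 11.0 / 0.995
V = 11.06 L


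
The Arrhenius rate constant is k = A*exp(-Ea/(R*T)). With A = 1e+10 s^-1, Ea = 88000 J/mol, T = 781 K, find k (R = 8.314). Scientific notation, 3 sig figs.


k = A * exp(-Ea/(R*T))
k = 1e+10 * exp(-88000 / (8.314 * 781))
k = 1e+10 * exp(-13.552569)
k = 1.30e+04


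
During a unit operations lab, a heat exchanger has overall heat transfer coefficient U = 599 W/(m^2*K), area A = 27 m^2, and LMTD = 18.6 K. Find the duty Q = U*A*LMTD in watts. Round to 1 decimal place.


Q = U * A * LMTD
Q = 599 * 27 * 18.6
Q = 300817.8 W


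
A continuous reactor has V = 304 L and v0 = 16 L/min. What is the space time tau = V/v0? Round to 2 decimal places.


tau = V / v0
tau = 304 / 16
tau = 19.00 min


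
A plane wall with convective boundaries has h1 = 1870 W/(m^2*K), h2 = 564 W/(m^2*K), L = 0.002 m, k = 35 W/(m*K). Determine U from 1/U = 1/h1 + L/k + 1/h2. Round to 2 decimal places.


1/U = 1/h1 + L/k + 1/h2
1/U = 1/1870 + 0.002/35 + 1/564
1/U = 0.0005347594 + 5.71429e-05 + 0.0017730496
1/U = 0.0023649519
U = 422.84 W/(m^2*K)


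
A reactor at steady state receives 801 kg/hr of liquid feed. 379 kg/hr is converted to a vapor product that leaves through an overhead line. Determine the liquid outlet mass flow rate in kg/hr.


Steady-state mass balance on the main outlet: F_out = F_in - F_removed
F_out = 801 - 379
F_out = 422 kg/hr


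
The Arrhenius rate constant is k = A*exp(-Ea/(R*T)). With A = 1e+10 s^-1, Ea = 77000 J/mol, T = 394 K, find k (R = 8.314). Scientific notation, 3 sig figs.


k = A * exp(-Ea/(R*T))
k = 1e+10 * exp(-77000 / (8.314 * 394))
k = 1e+10 * exp(-23.506311)
k = 6.18e-01


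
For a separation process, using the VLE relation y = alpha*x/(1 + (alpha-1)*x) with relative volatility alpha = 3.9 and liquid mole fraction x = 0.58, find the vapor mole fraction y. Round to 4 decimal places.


y = alpha*x / (1 + (alpha-1)*x)
y = 3.9*0.58 / (1 + (3.9-1)*0.58)
y = 2.262 / (1 + 1.682)
y = 2.262 / 2.682
y = 0.8434


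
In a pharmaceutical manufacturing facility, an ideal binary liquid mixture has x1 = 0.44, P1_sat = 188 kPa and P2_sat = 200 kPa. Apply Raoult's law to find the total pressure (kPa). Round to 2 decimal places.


P = x1*P1_sat + x2*P2_sat
x2 = 1 - x1 = 1 - 0.44 = 0.56
P = 0.44*188 + 0.56*200
P = 82.72 + 112.0
P = 194.72 kPa


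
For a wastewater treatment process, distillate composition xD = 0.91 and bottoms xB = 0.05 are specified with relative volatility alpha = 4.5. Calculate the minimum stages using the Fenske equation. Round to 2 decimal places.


N_min = ln((xD*(1-xB))/(xB*(1-xD))) / ln(alpha)
Numerator inside ln: 0.8645 / 0.0045 = 192.111111
ln(192.111111) = 5.258074
ln(alpha) = ln(4.5) = 1.504077
N_min = 5.258074 / 1.504077 = 3.50


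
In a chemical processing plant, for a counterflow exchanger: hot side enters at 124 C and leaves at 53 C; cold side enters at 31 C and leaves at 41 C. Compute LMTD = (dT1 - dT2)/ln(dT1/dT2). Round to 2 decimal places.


dT1 = Th_in - Tc_out = 124 - 41 = 83
dT2 = Th_out - Tc_in = 53 - 31 = 22
LMTD = (dT1 - dT2) / ln(dT1/dT2)
LMTD = (83 - 22) / ln(83/22)
LMTD = 45.94 K


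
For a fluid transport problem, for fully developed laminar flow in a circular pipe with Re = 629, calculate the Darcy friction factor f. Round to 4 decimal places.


f = 64 / Re
f = 64 / 629
f = 0.1017


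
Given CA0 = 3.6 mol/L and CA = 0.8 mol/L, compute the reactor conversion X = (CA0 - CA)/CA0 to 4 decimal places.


X = (CA0 - CA) / CA0
X = (3.6 - 0.8) / 3.6
X = 2.8 / 3.6
X = 0.7778


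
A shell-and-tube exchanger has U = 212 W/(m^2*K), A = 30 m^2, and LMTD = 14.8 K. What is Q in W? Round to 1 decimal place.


Q = U * A * LMTD
Q = 212 * 30 * 14.8
Q = 94128.0 W


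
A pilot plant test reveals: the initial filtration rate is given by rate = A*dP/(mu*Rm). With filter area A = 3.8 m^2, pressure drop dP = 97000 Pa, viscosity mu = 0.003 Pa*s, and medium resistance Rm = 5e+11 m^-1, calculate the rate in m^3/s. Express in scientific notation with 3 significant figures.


rate = A * dP / (mu * Rm)
rate = 3.8 * 97000 / (0.003 * 5e+11)
rate = 368600.0 / 1.500e+09
rate = 2.46e-04 m^3/s


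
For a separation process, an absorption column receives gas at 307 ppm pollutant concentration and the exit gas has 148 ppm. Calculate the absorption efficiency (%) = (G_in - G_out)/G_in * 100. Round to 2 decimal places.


Efficiency = (G_in - G_out) / G_in * 100%
Efficiency = (307 - 148) / 307 * 100
Efficiency = 159 / 307 * 100
Efficiency = 51.79%


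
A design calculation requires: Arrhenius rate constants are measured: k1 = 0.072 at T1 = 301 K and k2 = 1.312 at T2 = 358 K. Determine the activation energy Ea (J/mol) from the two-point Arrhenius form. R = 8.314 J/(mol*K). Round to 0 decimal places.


Ea = R * ln(k2/k1) / (1/T1 - 1/T2)
ln(k2/k1) = ln(1.312/0.072) = 2.9026419
1/T1 - 1/T2 = 1/301 - 1/358 = 0.000528963047
Ea = 8.314 * 2.9026419 / 0.000528963047
Ea = 45622 J/mol


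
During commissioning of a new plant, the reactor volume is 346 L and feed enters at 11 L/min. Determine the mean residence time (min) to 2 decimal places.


tau = V / v0
tau = 346 / 11
tau = 31.45 min


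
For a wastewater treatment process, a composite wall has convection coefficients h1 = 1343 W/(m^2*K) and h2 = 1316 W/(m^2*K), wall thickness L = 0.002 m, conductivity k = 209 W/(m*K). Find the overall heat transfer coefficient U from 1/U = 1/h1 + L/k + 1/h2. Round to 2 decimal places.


1/U = 1/h1 + L/k + 1/h2
1/U = 1/1343 + 0.002/209 + 1/1316
1/U = 0.0007446016 + 9.5694e-06 + 0.0007598784
1/U = 0.0015140494
U = 660.48 W/(m^2*K)


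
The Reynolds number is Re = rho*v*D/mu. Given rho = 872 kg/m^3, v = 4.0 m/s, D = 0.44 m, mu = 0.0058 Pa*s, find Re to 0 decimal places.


Re = rho * v * D / mu
Re = 872 * 4.0 * 0.44 / 0.0058
Re = 1534.72 / 0.0058
Re = 264607


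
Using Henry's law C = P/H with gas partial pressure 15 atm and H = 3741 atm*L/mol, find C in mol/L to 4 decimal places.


C = P / H
C = 15 / 3741
C = 0.0040 mol/L


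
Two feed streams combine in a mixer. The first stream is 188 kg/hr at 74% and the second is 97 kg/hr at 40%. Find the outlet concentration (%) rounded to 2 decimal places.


Mass balance on solute: F1*x1 + F2*x2 = F3*x3
F3 = F1 + F2 = 188 + 97 = 285 kg/hr
x3 = (F1*x1 + F2*x2)/F3
x3 = (188*0.74 + 97*0.4) / 285
x3 = 62.43%


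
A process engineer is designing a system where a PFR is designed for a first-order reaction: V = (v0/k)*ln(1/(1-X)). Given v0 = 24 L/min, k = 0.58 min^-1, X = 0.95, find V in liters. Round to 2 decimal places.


V = (v0/k) * ln(1/(1-X))
V = (24/0.58) * ln(1/(1-0.95))
V = 41.37931 * ln(20.0)
V = 41.37931 * 2.995732
V = 123.96 L


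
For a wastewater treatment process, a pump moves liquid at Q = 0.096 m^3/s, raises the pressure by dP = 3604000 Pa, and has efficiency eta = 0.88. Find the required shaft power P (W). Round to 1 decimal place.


P = Q * dP / eta
P = 0.096 * 3604000 / 0.88
P = 345984.0 / 0.88
P = 393163.6 W


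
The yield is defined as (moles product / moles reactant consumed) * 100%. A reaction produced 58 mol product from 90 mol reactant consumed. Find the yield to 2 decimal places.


Yield = (moles product / moles consumed) * 100%
Yield = (58 / 90) * 100
Yield = 0.6444 * 100
Yield = 64.44%


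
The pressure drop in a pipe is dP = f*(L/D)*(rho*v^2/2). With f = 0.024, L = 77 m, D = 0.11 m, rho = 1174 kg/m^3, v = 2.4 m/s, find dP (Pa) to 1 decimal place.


dP = f * (L/D) * (rho*v^2/2)
dP = 0.024 * (77/0.11) * (1174*2.4^2/2)
L/D = 700.0
rho*v^2/2 = 1174*5.76/2 = 3381.12
dP = 0.024 * 700.0 * 3381.12
dP = 56802.8 Pa


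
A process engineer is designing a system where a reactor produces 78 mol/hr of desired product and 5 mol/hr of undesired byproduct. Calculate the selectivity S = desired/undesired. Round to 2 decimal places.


S = desired product rate / undesired product rate
S = 78 / 5
S = 15.60


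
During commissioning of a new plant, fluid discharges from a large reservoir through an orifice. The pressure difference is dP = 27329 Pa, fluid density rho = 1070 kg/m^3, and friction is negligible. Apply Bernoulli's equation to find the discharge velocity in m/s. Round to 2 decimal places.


v = sqrt(2*dP/rho)
v = sqrt(2*27329/1070)
v = sqrt(51.082243)
v = 7.15 m/s


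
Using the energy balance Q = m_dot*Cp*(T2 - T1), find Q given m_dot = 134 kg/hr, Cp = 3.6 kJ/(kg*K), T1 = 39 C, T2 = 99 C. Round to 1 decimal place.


Q = m_dot * Cp * (T2 - T1)
Q = 134 * 3.6 * (99 - 39)
Q = 134 * 3.6 * 60
Q = 28944.0 kJ/hr


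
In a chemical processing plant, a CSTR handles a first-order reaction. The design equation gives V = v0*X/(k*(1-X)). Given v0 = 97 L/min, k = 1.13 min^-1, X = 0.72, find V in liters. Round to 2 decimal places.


V = v0 * X / (k * (1 - X))
V = 97 * 0.72 / (1.13 * (1 - 0.72))
V = 69.84 / (1.13 * 0.28)
V = 69.84 / 0.3164
V = 220.73 L


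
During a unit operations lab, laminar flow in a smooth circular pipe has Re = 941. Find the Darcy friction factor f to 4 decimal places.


f = 64 / Re
f = 64 / 941
f = 0.0680


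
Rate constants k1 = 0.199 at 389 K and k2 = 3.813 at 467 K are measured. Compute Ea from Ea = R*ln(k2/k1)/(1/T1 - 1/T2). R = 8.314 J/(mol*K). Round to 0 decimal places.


Ea = R * ln(k2/k1) / (1/T1 - 1/T2)
ln(k2/k1) = ln(3.813/0.199) = 2.9528667
1/T1 - 1/T2 = 1/389 - 1/467 = 0.000429366464
Ea = 8.314 * 2.9528667 / 0.000429366464
Ea = 57178 J/mol


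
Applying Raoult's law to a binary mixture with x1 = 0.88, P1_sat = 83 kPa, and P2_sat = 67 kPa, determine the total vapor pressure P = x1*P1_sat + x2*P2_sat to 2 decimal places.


P = x1*P1_sat + x2*P2_sat
x2 = 1 - x1 = 1 - 0.88 = 0.12
P = 0.88*83 + 0.12*67
P = 73.04 + 8.04
P = 81.08 kPa


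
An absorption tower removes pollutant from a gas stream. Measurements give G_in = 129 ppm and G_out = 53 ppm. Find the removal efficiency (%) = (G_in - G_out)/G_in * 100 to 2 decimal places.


Efficiency = (G_in - G_out) / G_in * 100%
Efficiency = (129 - 53) / 129 * 100
Efficiency = 76 / 129 * 100
Efficiency = 58.91%


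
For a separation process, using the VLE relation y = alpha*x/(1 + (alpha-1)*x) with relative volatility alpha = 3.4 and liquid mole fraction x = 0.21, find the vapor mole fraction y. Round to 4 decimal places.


y = alpha*x / (1 + (alpha-1)*x)
y = 3.4*0.21 / (1 + (3.4-1)*0.21)
y = 0.714 / (1 + 0.504)
y = 0.714 / 1.504
y = 0.4747


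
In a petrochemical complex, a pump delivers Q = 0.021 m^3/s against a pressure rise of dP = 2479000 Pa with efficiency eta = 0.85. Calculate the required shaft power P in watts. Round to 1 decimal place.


P = Q * dP / eta
P = 0.021 * 2479000 / 0.85
P = 52059.0 / 0.85
P = 61245.9 W


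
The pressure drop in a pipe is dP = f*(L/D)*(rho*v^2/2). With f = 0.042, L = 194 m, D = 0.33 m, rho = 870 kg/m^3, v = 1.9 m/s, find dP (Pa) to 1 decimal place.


dP = f * (L/D) * (rho*v^2/2)
dP = 0.042 * (194/0.33) * (870*1.9^2/2)
L/D = 587.87878788
rho*v^2/2 = 870*3.61/2 = 1570.35
dP = 0.042 * 587.87878788 * 1570.35
dP = 38773.4 Pa


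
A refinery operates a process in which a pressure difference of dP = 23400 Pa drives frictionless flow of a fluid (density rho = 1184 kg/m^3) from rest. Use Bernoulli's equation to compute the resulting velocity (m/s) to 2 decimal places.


v = sqrt(2*dP/rho)
v = sqrt(2*23400/1184)
v = sqrt(39.527027)
v = 6.29 m/s


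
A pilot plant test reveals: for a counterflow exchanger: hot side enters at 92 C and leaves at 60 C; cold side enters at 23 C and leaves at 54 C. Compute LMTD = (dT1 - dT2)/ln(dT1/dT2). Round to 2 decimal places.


dT1 = Th_in - Tc_out = 92 - 54 = 38
dT2 = Th_out - Tc_in = 60 - 23 = 37
LMTD = (dT1 - dT2) / ln(dT1/dT2)
LMTD = (38 - 37) / ln(38/37)
LMTD = 37.50 K


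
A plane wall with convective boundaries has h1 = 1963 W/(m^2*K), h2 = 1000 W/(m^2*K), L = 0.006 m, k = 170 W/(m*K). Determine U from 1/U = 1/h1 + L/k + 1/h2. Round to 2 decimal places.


1/U = 1/h1 + L/k + 1/h2
1/U = 1/1963 + 0.006/170 + 1/1000
1/U = 0.0005094244 + 3.52941e-05 + 0.001
1/U = 0.0015447185
U = 647.37 W/(m^2*K)


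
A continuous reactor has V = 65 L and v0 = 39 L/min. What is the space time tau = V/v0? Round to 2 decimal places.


tau = V / v0
tau = 65 / 39
tau = 1.67 min


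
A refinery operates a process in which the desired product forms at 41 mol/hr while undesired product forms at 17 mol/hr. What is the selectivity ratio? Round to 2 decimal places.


S = desired product rate / undesired product rate
S = 41 / 17
S = 2.41


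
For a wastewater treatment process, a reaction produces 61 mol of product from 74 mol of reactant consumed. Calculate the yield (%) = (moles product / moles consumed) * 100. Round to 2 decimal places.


Yield = (moles product / moles consumed) * 100%
Yield = (61 / 74) * 100
Yield = 0.8243 * 100
Yield = 82.43%


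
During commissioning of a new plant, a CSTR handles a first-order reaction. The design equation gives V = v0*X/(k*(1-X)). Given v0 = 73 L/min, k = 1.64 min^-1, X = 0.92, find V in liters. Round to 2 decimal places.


V = v0 * X / (k * (1 - X))
V = 73 * 0.92 / (1.64 * (1 - 0.92))
V = 67.16 / (1.64 * 0.08)
V = 67.16 / 0.1312
V = 511.89 L


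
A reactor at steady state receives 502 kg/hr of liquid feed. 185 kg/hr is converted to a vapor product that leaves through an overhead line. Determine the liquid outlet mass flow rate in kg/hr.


Steady-state mass balance on the main outlet: F_out = F_in - F_removed
F_out = 502 - 185
F_out = 317 kg/hr


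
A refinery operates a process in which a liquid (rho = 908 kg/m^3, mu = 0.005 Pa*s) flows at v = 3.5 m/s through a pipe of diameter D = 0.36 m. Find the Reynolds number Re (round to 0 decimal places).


Re = rho * v * D / mu
Re = 908 * 3.5 * 0.36 / 0.005
Re = 1144.08 / 0.005
Re = 228816


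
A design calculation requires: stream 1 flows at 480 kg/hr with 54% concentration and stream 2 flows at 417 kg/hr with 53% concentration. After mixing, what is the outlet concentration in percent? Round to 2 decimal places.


Mass balance on solute: F1*x1 + F2*x2 = F3*x3
F3 = F1 + F2 = 480 + 417 = 897 kg/hr
x3 = (F1*x1 + F2*x2)/F3
x3 = (480*0.54 + 417*0.53) / 897
x3 = 53.54%


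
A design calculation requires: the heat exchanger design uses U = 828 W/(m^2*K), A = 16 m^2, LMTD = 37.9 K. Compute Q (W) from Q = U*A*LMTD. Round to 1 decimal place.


Q = U * A * LMTD
Q = 828 * 16 * 37.9
Q = 502099.2 W


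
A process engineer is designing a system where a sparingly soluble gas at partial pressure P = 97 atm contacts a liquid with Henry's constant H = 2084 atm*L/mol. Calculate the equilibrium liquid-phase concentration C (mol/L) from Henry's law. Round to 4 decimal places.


C = P / H
C = 97 / 2084
C = 0.0465 mol/L


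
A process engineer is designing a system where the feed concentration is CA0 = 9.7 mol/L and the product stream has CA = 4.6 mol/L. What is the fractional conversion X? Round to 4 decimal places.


X = (CA0 - CA) / CA0
X = (9.7 - 4.6) / 9.7
X = 5.1 / 9.7
X = 0.5258


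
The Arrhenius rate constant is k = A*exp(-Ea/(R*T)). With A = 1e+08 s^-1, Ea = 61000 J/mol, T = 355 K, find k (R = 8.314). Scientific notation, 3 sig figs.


k = A * exp(-Ea/(R*T))
k = 1e+08 * exp(-61000 / (8.314 * 355))
k = 1e+08 * exp(-20.667667)
k = 1.06e-01


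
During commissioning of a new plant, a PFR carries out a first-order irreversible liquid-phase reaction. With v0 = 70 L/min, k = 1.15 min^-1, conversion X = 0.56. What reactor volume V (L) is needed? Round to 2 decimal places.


V = (v0/k) * ln(1/(1-X))
V = (70/1.15) * ln(1/(1-0.56))
V = 60.869565 * ln(2.272727)
V = 60.869565 * 0.82098
V = 49.97 L


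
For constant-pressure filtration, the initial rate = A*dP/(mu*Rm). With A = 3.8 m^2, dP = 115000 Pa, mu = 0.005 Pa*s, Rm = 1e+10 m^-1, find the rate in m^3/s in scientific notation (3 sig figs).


rate = A * dP / (mu * Rm)
rate = 3.8 * 115000 / (0.005 * 1e+10)
rate = 437000.0 / 5.000e+07
rate = 8.74e-03 m^3/s
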